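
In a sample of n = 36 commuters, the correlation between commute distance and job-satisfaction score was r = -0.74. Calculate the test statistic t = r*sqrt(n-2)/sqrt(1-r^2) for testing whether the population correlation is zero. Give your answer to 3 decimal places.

t = r·√(n−2) / √(1−r²) with r = -0.74, n = 36
  = -0.74·√34 / √(1 − 0.5476)
  = -0.74·5.830952 / 0.672607
  = -4.314904 / 0.672607 = -6.415

-6.415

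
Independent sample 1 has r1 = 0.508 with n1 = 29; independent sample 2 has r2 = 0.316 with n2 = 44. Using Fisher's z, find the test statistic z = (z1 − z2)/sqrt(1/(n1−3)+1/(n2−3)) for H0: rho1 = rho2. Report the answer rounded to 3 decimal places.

0.929

z1 = atanh(0.508) = 0.560030,  z2 = atanh(0.316) = 0.327197
SE = √(1/(n1−3) + 1/(n2−3)) = √(1/26 + 1/41) = √(0.0384615 + 0.0243902) = √0.0628517 = 0.250702
z = (z1 − z2)/SE = (0.560030 − 0.327197) / 0.250702 = 0.232833 / 0.250702 = 0.929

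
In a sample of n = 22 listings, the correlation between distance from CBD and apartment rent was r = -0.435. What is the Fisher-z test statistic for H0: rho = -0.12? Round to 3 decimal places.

-1.506

z_r = atanh(-0.435) = -0.466047,  z_0 = atanh(-0.12) = -0.120581
SE = 1/√(n−3) = 1/√19 = 0.229416
z = (z_r − z_0)/SE = (-0.466047 − (-0.120581)) / 0.229416 = -0.345466 / 0.229416 = -1.506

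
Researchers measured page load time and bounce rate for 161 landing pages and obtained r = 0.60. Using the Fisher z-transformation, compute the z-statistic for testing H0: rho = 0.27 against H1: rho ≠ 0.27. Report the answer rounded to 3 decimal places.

5.233

Fisher z: atanh(0.60) = 0.693147, atanh(0.27) = 0.276864
z = (z_r − z_0)·√(n−3) = (0.693147 − 0.276864)·√158 = 0.416283 · 12.569805 = 5.233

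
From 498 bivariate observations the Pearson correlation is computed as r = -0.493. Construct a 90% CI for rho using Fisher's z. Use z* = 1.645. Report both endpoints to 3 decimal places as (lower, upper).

Fisher z: z_r = atanh(r) = ½·ln((1+(-0.493))/(1−(-0.493))) = -0.540016
SE(z) = 1/√(n−3) = 1/√495 = 0.044947
90% ⇒ z* = 1.645; margin = 1.645·0.044947 = 0.073938
CI on z-scale: (-0.613954, -0.466078)
Back-transform: tanh(-0.613954) = -0.546904, tanh(-0.466078) = -0.435025

(-0.547, -0.435)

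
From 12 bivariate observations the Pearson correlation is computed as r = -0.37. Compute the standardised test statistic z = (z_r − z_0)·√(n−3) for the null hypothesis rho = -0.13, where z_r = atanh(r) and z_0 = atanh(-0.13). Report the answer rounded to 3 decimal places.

z_r = atanh(-0.37) = -0.388423,  z_0 = atanh(-0.13) = -0.130740
SE = 1/√(n−3) = 1/√9 = 0.333333
z = (z_r − z_0)/SE = (-0.388423 − (-0.130740)) / 0.333333 = -0.257683 / 0.333333 = -0.773

-0.773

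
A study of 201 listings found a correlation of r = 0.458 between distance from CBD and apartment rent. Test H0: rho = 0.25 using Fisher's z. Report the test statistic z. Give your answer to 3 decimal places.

3.368

Fisher z: atanh(0.458) = 0.494777, atanh(0.25) = 0.255413
z = (z_r − z_0)·√(n−3) = (0.494777 − 0.255413)·√198 = 0.239364 · 14.071247 = 3.368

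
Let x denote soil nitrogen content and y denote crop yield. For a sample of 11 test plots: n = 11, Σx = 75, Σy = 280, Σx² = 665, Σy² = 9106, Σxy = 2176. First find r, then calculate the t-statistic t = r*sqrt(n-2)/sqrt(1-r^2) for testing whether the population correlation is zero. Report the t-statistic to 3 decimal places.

S_xy = nΣxy − ΣxΣy = 11·2176 − 75·280 = 23936 − 21000 = 2936
S_xx = nΣx² − (Σx)² = 11·665 − 75² = 7315 − 5625 = 1690
S_yy = nΣy² − (Σy)² = 11·9106 − 280² = 100166 − 78400 = 21766
r = S_xy / √(S_xx·S_yy) = 2936 / √(1690·21766) = 2936 / √36784540 = 2936 / 6065.0260 = 0.4841
t = r·√(n−2)/√(1−r²) = 0.4841·√9 / √(1−0.234353) = 1.452300 / 0.875013 = 1.660

1.660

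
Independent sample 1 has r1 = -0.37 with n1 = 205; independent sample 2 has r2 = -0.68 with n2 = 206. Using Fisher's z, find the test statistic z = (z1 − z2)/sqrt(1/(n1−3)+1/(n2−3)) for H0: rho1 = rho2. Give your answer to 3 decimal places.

4.434

z1 = atanh(-0.37) = -0.388423,  z2 = atanh(-0.68) = -0.829114
SE = √(1/(n1−3) + 1/(n2−3)) = √(1/202 + 1/203) = √(0.0049505 + 0.0049261) = √0.0098766 = 0.099381
z = (z1 − z2)/SE = (-0.388423 − (-0.829114)) / 0.099381 = 0.440691 / 0.099381 = 4.434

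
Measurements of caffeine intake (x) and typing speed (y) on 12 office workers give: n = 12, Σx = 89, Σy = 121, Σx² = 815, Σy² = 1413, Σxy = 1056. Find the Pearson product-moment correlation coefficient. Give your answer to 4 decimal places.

Numerator: nΣxy − (Σx)(Σy) = 12·1056 − (89)(121) = 1903
Denominator: √[(nΣx²−(Σx)²)(nΣy²−(Σy)²)]
  nΣx²−(Σx)² = 12·815 − 7921 = 1859;  nΣy²−(Σy)² = 12·1413 − 14641 = 2315
  √(1859·2315) = √4303585 = 2074.5084
r = 1903 / 2074.5084 = 0.9173

0.9173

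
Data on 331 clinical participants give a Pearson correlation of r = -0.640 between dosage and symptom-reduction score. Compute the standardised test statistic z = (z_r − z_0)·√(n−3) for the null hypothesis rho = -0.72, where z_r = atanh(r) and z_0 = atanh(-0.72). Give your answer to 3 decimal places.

z_r = atanh(-0.640) = -0.758174,  z_0 = atanh(-0.72) = -0.907645
SE = 1/√(n−3) = 1/√328 = 0.055216
z = (z_r − z_0)/SE = (-0.758174 − (-0.907645)) / 0.055216 = 0.149471 / 0.055216 = 2.707

2.707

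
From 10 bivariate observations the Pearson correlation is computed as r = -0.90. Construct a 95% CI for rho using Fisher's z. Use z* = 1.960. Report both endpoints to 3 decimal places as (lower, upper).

(-0.976, -0.624)

z_r = atanh(-0.90) = -1.472219;  SE = 1/√(n−3) = 1/√7 = 0.377964
z-limits: -1.472219 ± 1.960·0.377964 = -1.472219 ± 0.740809 = [-2.213028, -0.731410]
ρ-limits: (tanh -2.213028, tanh -0.731410) = (-0.976, -0.624)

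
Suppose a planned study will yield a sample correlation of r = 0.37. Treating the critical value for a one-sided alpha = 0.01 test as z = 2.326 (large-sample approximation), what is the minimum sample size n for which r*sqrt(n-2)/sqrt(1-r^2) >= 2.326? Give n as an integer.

37

r√(n−2)/√(1−r²) ≥ 2.326  ⇔  n−2 ≥ (2.326)²·(1−r²)/r²
(1−r²)/r² = (1−0.1369)/0.1369 = 6.3046
n ≥ 2 + 5.410276·6.3046 = 2 + 34.1096 = 36.1096
⌈36.1096⌉ = 37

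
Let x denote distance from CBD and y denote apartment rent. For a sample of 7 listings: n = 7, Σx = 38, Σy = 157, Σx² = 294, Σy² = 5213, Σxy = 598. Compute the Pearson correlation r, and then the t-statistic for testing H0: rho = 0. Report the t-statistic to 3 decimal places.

-1.965

Numerator: nΣxy − (Σx)(Σy) = 7·598 − (38)(157) = -1780
Denominator: √[(nΣx²−(Σx)²)(nΣy²−(Σy)²)]
  nΣx²−(Σx)² = 7·294 − 1444 = 614;  nΣy²−(Σy)² = 7·5213 − 24649 = 11842
  √(614·11842) = √7270988 = 2696.4770
r = -1780 / 2696.4770 = -0.6601
t = r·√(n−2)/√(1−r²) = -0.6601·√5 / √(1−0.435732) = -1.476028 / 0.751178 = -1.965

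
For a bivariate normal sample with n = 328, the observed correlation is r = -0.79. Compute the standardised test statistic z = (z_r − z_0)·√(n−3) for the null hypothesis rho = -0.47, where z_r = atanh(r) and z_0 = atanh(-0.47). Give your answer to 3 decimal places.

-10.120

z_r = atanh(-0.79) = -1.071432,  z_0 = atanh(-0.47) = -0.510070
SE = 1/√(n−3) = 1/√325 = 0.055470
z = (z_r − z_0)/SE = (-1.071432 − (-0.510070)) / 0.055470 = -0.561362 / 0.055470 = -10.120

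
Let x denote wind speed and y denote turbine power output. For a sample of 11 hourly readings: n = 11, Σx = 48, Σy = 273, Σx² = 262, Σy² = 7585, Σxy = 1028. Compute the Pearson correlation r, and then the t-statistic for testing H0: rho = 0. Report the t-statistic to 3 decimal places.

S_xy = nΣxy − ΣxΣy = 11·1028 − 48·273 = 11308 − 13104 = -1796
S_xx = nΣx² − (Σx)² = 11·262 − 48² = 2882 − 2304 = 578
S_yy = nΣy² − (Σy)² = 11·7585 − 273² = 83435 − 74529 = 8906
r = S_xy / √(S_xx·S_yy) = -1796 / √(578·8906) = -1796 / √5147668 = -1796 / 2268.8473 = -0.7916
t = r·√(n−2)/√(1−r²) = -0.7916·√9 / √(1−0.626631) = -2.374800 / 0.611039 = -3.886

-3.886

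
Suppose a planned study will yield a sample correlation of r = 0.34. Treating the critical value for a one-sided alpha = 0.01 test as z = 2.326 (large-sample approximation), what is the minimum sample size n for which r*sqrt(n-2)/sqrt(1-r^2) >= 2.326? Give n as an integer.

r√(n−2)/√(1−r²) ≥ 2.326  ⇔  n−2 ≥ (2.326)²·(1−r²)/r²
(1−r²)/r² = (1−0.1156)/0.1156 = 7.6505
n ≥ 2 + 5.410276·7.6505 = 2 + 41.3913 = 43.3913
⌈43.3913⌉ = 44

44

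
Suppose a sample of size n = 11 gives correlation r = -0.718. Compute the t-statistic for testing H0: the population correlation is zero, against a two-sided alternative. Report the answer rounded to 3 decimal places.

-3.095

1 − r² = 1 − 0.515524 = 0.484476;  √(1−r²) = 0.696043
√(n−2) = √9 = 3.000000
t = r·√(n−2)/√(1−r²) = -0.718 · 3.000000 / 0.696043 = -3.095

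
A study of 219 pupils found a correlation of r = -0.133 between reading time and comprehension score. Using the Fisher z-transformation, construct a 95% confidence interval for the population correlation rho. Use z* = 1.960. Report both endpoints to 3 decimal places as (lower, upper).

(-0.261, 0.000)

z_r = atanh(-0.133) = -0.133793;  SE = 1/√(n−3) = 1/√216 = 0.068041
z-limits: -0.133793 ± 1.960·0.068041 = -0.133793 ± 0.133360 = [-0.267153, -0.000433]
ρ-limits: (tanh -0.267153, tanh -0.000433) = (-0.261, 0.000)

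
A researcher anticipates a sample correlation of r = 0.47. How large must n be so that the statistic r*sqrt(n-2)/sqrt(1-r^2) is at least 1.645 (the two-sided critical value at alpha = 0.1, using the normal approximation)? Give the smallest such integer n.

r√(n−2)/√(1−r²) ≥ 1.645  ⇔  n−2 ≥ (1.645)²·(1−r²)/r²
(1−r²)/r² = (1−0.2209)/0.2209 = 3.5269
n ≥ 2 + 2.706025·3.5269 = 2 + 9.5439 = 11.5439
⌈11.5439⌉ = 12

12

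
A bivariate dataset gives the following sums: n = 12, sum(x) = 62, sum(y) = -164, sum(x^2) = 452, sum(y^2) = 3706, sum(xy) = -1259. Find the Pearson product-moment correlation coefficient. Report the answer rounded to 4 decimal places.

Numerator: nΣxy − (Σx)(Σy) = 12·(-1259) − (62)(-164) = -4940
Denominator: √[(nΣx²−(Σx)²)(nΣy²−(Σy)²)]
  nΣx²−(Σx)² = 12·452 − 3844 = 1580;  nΣy²−(Σy)² = 12·3706 − 26896 = 17576
  √(1580·17576) = √27770080 = 5269.7324
r = -4940 / 5269.7324 = -0.9374

-0.9374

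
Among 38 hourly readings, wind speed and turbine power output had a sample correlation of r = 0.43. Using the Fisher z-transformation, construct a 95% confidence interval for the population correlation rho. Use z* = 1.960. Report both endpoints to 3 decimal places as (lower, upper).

Fisher z: z_r = atanh(r) = ½·ln((1+0.43)/(1−0.43)) = 0.459897
SE(z) = 1/√(n−3) = 1/√35 = 0.169031
95% ⇒ z* = 1.960; margin = 1.960·0.169031 = 0.331301
CI on z-scale: (0.128596, 0.791198)
Back-transform: tanh(0.128596) = 0.127892, tanh(0.791198) = 0.659087

(0.128, 0.659)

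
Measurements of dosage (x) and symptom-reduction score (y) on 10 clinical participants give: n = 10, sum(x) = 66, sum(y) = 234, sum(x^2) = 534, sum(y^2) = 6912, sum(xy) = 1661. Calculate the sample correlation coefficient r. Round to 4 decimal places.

0.3101

Numerator: nΣxy − (Σx)(Σy) = 10·1661 − (66)(234) = 1166
Denominator: √[(nΣx²−(Σx)²)(nΣy²−(Σy)²)]
  nΣx²−(Σx)² = 10·534 − 4356 = 984;  nΣy²−(Σy)² = 10·6912 − 54756 = 14364
  √(984·14364) = √14134176 = 3759.5447
r = 1166 / 3759.5447 = 0.3101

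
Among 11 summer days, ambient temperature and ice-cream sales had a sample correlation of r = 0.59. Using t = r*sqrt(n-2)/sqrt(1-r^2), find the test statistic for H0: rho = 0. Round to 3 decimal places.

2.192

1 − r² = 1 − 0.3481 = 0.6519;  √(1−r²) = 0.807403
√(n−2) = √9 = 3.000000
t = r·√(n−2)/√(1−r²) = 0.59 · 3.000000 / 0.807403 = 2.192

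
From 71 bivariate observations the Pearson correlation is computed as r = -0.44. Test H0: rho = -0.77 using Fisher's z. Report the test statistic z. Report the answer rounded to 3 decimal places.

z_r = atanh(-0.44) = -0.472231,  z_0 = atanh(-0.77) = -1.020328
SE = 1/√(n−3) = 1/√68 = 0.121268
z = (z_r − z_0)/SE = (-0.472231 − (-1.020328)) / 0.121268 = 0.548097 / 0.121268 = 4.520

4.520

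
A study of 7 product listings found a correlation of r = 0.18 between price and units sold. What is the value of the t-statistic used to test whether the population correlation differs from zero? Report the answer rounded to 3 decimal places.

0.409

t = r·√(n−2) / √(1−r²) with r = 0.18, n = 7
  = 0.18·√5 / √(1 − 0.0324)
  = 0.18·2.236068 / 0.983667
  = 0.402492 / 0.983667 = 0.409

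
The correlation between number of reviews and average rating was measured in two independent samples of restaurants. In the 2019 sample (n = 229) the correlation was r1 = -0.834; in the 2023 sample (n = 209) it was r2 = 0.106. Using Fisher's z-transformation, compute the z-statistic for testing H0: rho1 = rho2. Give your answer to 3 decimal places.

z1 = atanh(-0.834) = -1.201133,  z2 = atanh(0.106) = 0.106400
SE = √(1/(n1−3) + 1/(n2−3)) = √(1/226 + 1/206) = √(0.0044248 + 0.0048544) = √0.0092792 = 0.096329
z = (z1 − z2)/SE = (-1.201133 − 0.106400) / 0.096329 = -1.307533 / 0.096329 = -13.574

-13.574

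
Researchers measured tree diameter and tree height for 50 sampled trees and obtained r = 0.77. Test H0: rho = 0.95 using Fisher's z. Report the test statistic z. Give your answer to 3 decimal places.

Fisher z: atanh(0.77) = 1.020328, atanh(0.95) = 1.831781
z = (z_r − z_0)·√(n−3) = (1.020328 − 1.831781)·√47 = -0.811453 · 6.855655 = -5.563

-5.563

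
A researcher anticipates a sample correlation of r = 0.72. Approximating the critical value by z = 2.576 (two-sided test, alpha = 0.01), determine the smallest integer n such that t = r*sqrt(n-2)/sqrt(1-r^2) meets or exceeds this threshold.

r√(n−2)/√(1−r²) ≥ 2.576  ⇔  n−2 ≥ (2.576)²·(1−r²)/r²
(1−r²)/r² = (1−0.5184)/0.5184 = 0.9290
n ≥ 2 + 6.635776·0.9290 = 2 + 6.1646 = 8.1646
⌈8.1646⌉ = 9

9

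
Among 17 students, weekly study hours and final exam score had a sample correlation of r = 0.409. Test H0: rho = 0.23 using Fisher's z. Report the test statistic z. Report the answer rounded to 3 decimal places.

0.749

Fisher z: atanh(0.409) = 0.434410, atanh(0.23) = 0.234189
z = (z_r − z_0)·√(n−3) = (0.434410 − 0.234189)·√14 = 0.200221 · 3.741657 = 0.749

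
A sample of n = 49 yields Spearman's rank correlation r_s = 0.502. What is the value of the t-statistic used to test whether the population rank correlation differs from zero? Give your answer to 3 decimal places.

t = r_s·√(n−2) / √(1−r_s²) with r_s = 0.502, n = 49
  = 0.502·√47 / √(1 − 0.252004)
  = 0.502·6.855655 / 0.864868
  = 3.441539 / 0.864868 = 3.979

3.979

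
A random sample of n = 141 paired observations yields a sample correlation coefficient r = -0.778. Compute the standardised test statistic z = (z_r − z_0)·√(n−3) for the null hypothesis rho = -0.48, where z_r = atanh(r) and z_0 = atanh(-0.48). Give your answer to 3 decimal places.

-6.077

z_r = atanh(-0.778) = -1.040284,  z_0 = atanh(-0.48) = -0.522984
SE = 1/√(n−3) = 1/√138 = 0.085126
z = (z_r − z_0)/SE = (-1.040284 − (-0.522984)) / 0.085126 = -0.517300 / 0.085126 = -6.077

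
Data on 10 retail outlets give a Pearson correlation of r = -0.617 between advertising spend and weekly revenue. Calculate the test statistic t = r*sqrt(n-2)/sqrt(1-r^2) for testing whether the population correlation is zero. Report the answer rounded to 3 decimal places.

1 − r² = 1 − 0.380689 = 0.619311;  √(1−r²) = 0.786963
√(n−2) = √8 = 2.828427
t = r·√(n−2)/√(1−r²) = -0.617 · 2.828427 / 0.786963 = -2.218

-2.218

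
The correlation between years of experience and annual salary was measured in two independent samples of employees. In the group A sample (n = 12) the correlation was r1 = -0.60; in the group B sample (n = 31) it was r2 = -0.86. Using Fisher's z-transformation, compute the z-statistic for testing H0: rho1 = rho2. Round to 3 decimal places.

Fisher z-transforms: z1 = atanh(-0.60) = -0.693147, z2 = atanh(-0.86) = -1.293345; difference d = 0.600198
Var(d) = 1/9 + 1/28 = 0.1111111 + 0.0357143 = 0.1468254
z = d/√Var(d) = 0.600198 / √0.1468254 = 0.600198 / 0.383178 = 1.566

1.566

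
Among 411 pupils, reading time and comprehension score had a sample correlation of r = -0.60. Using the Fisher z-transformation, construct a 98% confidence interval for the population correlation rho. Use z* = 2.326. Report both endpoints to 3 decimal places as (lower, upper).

(-0.669, -0.521)

Fisher z: z_r = atanh(r) = ½·ln((1+(-0.60))/(1−(-0.60))) = -0.693147
SE(z) = 1/√(n−3) = 1/√408 = 0.049507
98% ⇒ z* = 2.326; margin = 2.326·0.049507 = 0.115153
CI on z-scale: (-0.808300, -0.577994)
Back-transform: tanh(-0.808300) = -0.668651, tanh(-0.577994) = -0.521206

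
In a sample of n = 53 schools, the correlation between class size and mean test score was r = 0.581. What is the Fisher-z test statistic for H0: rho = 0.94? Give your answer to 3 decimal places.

z_r = atanh(0.581) = 0.663971,  z_0 = atanh(0.94) = 1.738049
SE = 1/√(n−3) = 1/√50 = 0.141421
z = (z_r − z_0)/SE = (0.663971 − 1.738049) / 0.141421 = -1.074078 / 0.141421 = -7.595

-7.595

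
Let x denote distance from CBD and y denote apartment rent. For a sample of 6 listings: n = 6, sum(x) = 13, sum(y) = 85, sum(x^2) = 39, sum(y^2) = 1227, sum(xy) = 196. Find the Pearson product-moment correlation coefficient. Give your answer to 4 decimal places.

0.7524

Numerator: nΣxy − (Σx)(Σy) = 6·196 − (13)(85) = 71
Denominator: √[(nΣx²−(Σx)²)(nΣy²−(Σy)²)]
  nΣx²−(Σx)² = 6·39 − 169 = 65;  nΣy²−(Σy)² = 6·1227 − 7225 = 137
  √(65·137) = √8905 = 94.3663
r = 71 / 94.3663 = 0.7524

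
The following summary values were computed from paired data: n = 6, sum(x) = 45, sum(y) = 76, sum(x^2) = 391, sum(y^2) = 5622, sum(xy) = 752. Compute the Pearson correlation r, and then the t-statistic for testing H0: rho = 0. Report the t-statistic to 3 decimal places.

0.783

Numerator: nΣxy − (Σx)(Σy) = 6·752 − (45)(76) = 1092
Denominator: √[(nΣx²−(Σx)²)(nΣy²−(Σy)²)]
  nΣx²−(Σx)² = 6·391 − 2025 = 321;  nΣy²−(Σy)² = 6·5622 − 5776 = 27956
  √(321·27956) = √8973876 = 2995.6428
r = 1092 / 2995.6428 = 0.3645
t = r·√(n−2)/√(1−r²) = 0.3645·√4 / √(1−0.132860) = 0.729000 / 0.931204 = 0.783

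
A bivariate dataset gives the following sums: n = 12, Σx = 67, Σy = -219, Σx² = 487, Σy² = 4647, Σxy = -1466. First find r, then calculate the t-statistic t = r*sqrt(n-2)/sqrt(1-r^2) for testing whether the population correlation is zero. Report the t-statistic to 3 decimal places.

S_xy = nΣxy − ΣxΣy = 12·(-1466) − 67·(-219) = -17592 − (-14673) = -2919
S_xx = nΣx² − (Σx)² = 12·487 − 67² = 5844 − 4489 = 1355
S_yy = nΣy² − (Σy)² = 12·4647 − (-219)² = 55764 − 47961 = 7803
r = S_xy / √(S_xx·S_yy) = -2919 / √(1355·7803) = -2919 / √10573065 = -2919 / 3251.6250 = -0.8977
t = r·√(n−2)/√(1−r²) = -0.8977·√10 / √(1−0.805865) = -2.838777 / 0.440608 = -6.443

-6.443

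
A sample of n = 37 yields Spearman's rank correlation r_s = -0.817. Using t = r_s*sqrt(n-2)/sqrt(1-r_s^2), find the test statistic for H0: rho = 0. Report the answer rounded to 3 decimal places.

-8.382

1 − r_s² = 1 − 0.667489 = 0.332511;  √(1−r_s²) = 0.576638
√(n−2) = √35 = 5.916080
t = r_s·√(n−2)/√(1−r_s²) = -0.817 · 5.916080 / 0.576638 = -8.382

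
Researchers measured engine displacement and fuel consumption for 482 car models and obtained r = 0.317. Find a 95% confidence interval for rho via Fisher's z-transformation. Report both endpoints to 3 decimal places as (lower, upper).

Fisher z: z_r = atanh(r) = ½·ln((1+0.317)/(1−0.317)) = 0.328308
SE(z) = 1/√(n−3) = 1/√479 = 0.045691
95% ⇒ z* = 1.960; margin = 1.960·0.045691 = 0.089554
CI on z-scale: (0.238754, 0.417862)
Back-transform: tanh(0.238754) = 0.234319, tanh(0.417862) = 0.395128

(0.234, 0.395)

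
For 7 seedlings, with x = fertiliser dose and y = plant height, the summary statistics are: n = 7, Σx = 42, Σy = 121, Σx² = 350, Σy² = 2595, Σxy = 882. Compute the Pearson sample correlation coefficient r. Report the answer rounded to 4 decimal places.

Numerator: nΣxy − (Σx)(Σy) = 7·882 − (42)(121) = 1092
Denominator: √[(nΣx²−(Σx)²)(nΣy²−(Σy)²)]
  nΣx²−(Σx)² = 7·350 − 1764 = 686;  nΣy²−(Σy)² = 7·2595 − 14641 = 3524
  √(686·3524) = √2417464 = 1554.8196
r = 1092 / 1554.8196 = 0.7023

0.7023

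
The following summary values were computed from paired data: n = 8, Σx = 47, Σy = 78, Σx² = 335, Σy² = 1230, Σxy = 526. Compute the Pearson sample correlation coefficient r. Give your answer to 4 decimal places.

0.4075

Numerator: nΣxy − (Σx)(Σy) = 8·526 − (47)(78) = 542
Denominator: √[(nΣx²−(Σx)²)(nΣy²−(Σy)²)]
  nΣx²−(Σx)² = 8·335 − 2209 = 471;  nΣy²−(Σy)² = 8·1230 − 6084 = 3756
  √(471·3756) = √1769076 = 1330.0662
r = 542 / 1330.0662 = 0.4075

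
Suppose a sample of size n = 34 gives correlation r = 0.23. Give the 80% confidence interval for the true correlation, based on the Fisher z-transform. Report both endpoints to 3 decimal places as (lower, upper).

z_r = atanh(0.23) = 0.234189;  SE = 1/√(n−3) = 1/√31 = 0.179605
z-limits: 0.234189 ± 1.282·0.179605 = 0.234189 ± 0.230254 = [0.003935, 0.464443]
ρ-limits: (tanh 0.003935, tanh 0.464443) = (0.004, 0.434)

(0.004, 0.434)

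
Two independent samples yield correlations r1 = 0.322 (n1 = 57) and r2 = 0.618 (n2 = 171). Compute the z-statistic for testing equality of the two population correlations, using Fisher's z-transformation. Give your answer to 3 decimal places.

-2.480

z1 = atanh(0.322) = 0.333877,  z2 = atanh(0.618) = 0.721763
SE = √(1/(n1−3) + 1/(n2−3)) = √(1/54 + 1/168) = √(0.0185185 + 0.0059524) = √0.0244709 = 0.156432
z = (z1 − z2)/SE = (0.333877 − 0.721763) / 0.156432 = -0.387886 / 0.156432 = -2.480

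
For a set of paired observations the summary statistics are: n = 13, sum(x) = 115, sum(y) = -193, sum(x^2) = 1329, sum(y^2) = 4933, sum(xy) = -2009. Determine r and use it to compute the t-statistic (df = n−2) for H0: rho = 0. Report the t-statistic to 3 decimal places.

Numerator: nΣxy − (Σx)(Σy) = 13·(-2009) − (115)(-193) = -3922
Denominator: √[(nΣx²−(Σx)²)(nΣy²−(Σy)²)]
  nΣx²−(Σx)² = 13·1329 − 13225 = 4052;  nΣy²−(Σy)² = 13·4933 − 37249 = 26880
  √(4052·26880) = √108917760 = 10436.3672
r = -3922 / 10436.3672 = -0.3758
t = r·√(n−2)/√(1−r²) = -0.3758·√11 / √(1−0.141226) = -1.246388 / 0.926701 = -1.345

-1.345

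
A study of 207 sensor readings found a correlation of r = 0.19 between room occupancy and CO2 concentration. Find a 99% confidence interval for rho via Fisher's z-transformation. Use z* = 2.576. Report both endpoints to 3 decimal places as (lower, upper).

z_r = atanh(0.19) = 0.192337;  SE = 1/√(n−3) = 1/√204 = 0.070014
z-limits: 0.192337 ± 2.576·0.070014 = 0.192337 ± 0.180356 = [0.011981, 0.372693]
ρ-limits: (tanh 0.011981, tanh 0.372693) = (0.012, 0.356)

(0.012, 0.356)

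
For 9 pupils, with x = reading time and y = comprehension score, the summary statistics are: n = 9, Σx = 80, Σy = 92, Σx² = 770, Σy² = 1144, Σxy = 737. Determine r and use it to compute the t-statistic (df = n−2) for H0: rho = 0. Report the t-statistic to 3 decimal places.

Numerator: nΣxy − (Σx)(Σy) = 9·737 − (80)(92) = -727
Denominator: √[(nΣx²−(Σx)²)(nΣy²−(Σy)²)]
  nΣx²−(Σx)² = 9·770 − 6400 = 530;  nΣy²−(Σy)² = 9·1144 − 8464 = 1832
  √(530·1832) = √970960 = 985.3730
r = -727 / 985.3730 = -0.7378
t = r·√(n−2)/√(1−r²) = -0.7378·√7 / √(1−0.544349) = -1.952035 / 0.675019 = -2.892

-2.892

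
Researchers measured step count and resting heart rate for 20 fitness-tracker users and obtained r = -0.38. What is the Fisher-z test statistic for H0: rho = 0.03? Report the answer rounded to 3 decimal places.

-1.773

z_r = atanh(-0.38) = -0.400060,  z_0 = atanh(0.03) = 0.030009
SE = 1/√(n−3) = 1/√17 = 0.242536
z = (z_r − z_0)/SE = (-0.400060 − 0.030009) / 0.242536 = -0.430069 / 0.242536 = -1.773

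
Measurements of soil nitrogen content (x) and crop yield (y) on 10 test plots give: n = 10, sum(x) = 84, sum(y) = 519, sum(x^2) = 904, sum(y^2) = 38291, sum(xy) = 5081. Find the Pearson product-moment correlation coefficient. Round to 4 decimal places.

0.4806

S_xy = nΣxy − ΣxΣy = 10·5081 − 84·519 = 50810 − 43596 = 7214
S_xx = nΣx² − (Σx)² = 10·904 − 84² = 9040 − 7056 = 1984
S_yy = nΣy² − (Σy)² = 10·38291 − 519² = 382910 − 269361 = 113549
r = S_xy / √(S_xx·S_yy) = 7214 / √(1984·113549) = 7214 / √225281216 = 7214 / 15009.3709 = 0.4806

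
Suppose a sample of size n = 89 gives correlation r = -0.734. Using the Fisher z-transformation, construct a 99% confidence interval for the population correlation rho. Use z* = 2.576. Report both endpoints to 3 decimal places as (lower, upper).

z_r = atanh(-0.734) = -0.937345;  SE = 1/√(n−3) = 1/√86 = 0.107833
z-limits: -0.937345 ± 2.576·0.107833 = -0.937345 ± 0.277778 = [-1.215123, -0.659567]
ρ-limits: (tanh -1.215123, tanh -0.659567) = (-0.838, -0.578)

(-0.838, -0.578)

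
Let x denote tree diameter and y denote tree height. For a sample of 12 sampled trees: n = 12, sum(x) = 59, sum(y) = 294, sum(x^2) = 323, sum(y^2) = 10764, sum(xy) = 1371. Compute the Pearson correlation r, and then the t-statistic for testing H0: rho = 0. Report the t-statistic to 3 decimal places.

S_xy = nΣxy − ΣxΣy = 12·1371 − 59·294 = 16452 − 17346 = -894
S_xx = nΣx² − (Σx)² = 12·323 − 59² = 3876 − 3481 = 395
S_yy = nΣy² − (Σy)² = 12·10764 − 294² = 129168 − 86436 = 42732
r = S_xy / √(S_xx·S_yy) = -894 / √(395·42732) = -894 / √16879140 = -894 / 4108.4231 = -0.2176
t = r·√(n−2)/√(1−r²) = -0.2176·√10 / √(1−0.047350) = -0.688112 / 0.976038 = -0.705

-0.705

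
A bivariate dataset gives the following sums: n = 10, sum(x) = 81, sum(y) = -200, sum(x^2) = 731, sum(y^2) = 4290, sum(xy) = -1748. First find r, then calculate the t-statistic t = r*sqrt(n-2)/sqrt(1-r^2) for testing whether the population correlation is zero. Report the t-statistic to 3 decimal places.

Numerator: nΣxy − (Σx)(Σy) = 10·(-1748) − (81)(-200) = -1280
Denominator: √[(nΣx²−(Σx)²)(nΣy²−(Σy)²)]
  nΣx²−(Σx)² = 10·731 − 6561 = 749;  nΣy²−(Σy)² = 10·4290 − 40000 = 2900
  √(749·2900) = √2172100 = 1473.8046
r = -1280 / 1473.8046 = -0.8685
t = r·√(n−2)/√(1−r²) = -0.8685·√8 / √(1−0.754292) = -2.456489 / 0.495689 = -4.956

-4.956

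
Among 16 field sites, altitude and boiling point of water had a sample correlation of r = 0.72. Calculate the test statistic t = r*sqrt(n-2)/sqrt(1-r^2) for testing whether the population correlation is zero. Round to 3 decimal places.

1 − r² = 1 − 0.5184 = 0.4816;  √(1−r²) = 0.693974
√(n−2) = √14 = 3.741657
t = r·√(n−2)/√(1−r²) = 0.72 · 3.741657 / 0.693974 = 3.882

3.882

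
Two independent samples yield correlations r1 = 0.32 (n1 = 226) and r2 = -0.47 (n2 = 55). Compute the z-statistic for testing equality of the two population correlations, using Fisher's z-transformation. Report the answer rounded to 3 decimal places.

z1 = atanh(0.32) = 0.331647,  z2 = atanh(-0.47) = -0.510070
SE = √(1/(n1−3) + 1/(n2−3)) = √(1/223 + 1/52) = √(0.0044843 + 0.0192308) = √0.0237151 = 0.153997
z = (z1 − z2)/SE = (0.331647 − (-0.510070)) / 0.153997 = 0.841717 / 0.153997 = 5.466

5.466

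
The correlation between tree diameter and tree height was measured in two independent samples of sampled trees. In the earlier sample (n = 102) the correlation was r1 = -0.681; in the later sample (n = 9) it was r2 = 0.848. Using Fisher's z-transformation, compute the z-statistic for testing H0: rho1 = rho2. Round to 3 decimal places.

-4.947

Fisher z-transforms: z1 = atanh(-0.681) = -0.830977, z2 = atanh(0.848) = 1.248989; difference d = -2.079966
Var(d) = 1/99 + 1/6 = 0.0101010 + 0.1666667 = 0.1767677
z = d/√Var(d) = -2.079966 / √0.1767677 = -2.079966 / 0.420438 = -4.947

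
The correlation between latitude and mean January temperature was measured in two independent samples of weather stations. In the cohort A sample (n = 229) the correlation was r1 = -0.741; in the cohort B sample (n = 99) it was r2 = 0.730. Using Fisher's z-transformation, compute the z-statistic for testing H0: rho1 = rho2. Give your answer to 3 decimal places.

-15.444

Fisher z-transforms: z1 = atanh(-0.741) = -0.952693, z2 = atanh(0.730) = 0.928727; difference d = -1.881420
Var(d) = 1/226 + 1/96 = 0.0044248 + 0.0104167 = 0.0148415
z = d/√Var(d) = -1.881420 / √0.0148415 = -1.881420 / 0.121826 = -15.444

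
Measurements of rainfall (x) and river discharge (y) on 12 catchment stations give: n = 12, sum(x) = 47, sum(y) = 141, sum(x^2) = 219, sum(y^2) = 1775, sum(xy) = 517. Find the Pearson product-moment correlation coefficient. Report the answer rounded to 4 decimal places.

-0.5486

S_xy = nΣxy − ΣxΣy = 12·517 − 47·141 = 6204 − 6627 = -423
S_xx = nΣx² − (Σx)² = 12·219 − 47² = 2628 − 2209 = 419
S_yy = nΣy² − (Σy)² = 12·1775 − 141² = 21300 − 19881 = 1419
r = S_xy / √(S_xx·S_yy) = -423 / √(419·1419) = -423 / √594561 = -423 / 771.0778 = -0.5486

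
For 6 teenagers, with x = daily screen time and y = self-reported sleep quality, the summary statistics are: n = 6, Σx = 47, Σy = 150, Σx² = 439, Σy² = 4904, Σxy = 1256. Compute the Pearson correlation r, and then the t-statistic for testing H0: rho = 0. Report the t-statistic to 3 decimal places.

0.591

Numerator: nΣxy − (Σx)(Σy) = 6·1256 − (47)(150) = 486
Denominator: √[(nΣx²−(Σx)²)(nΣy²−(Σy)²)]
  nΣx²−(Σx)² = 6·439 − 2209 = 425;  nΣy²−(Σy)² = 6·4904 − 22500 = 6924
  √(425·6924) = √2942700 = 1715.4300
r = 486 / 1715.4300 = 0.2833
t = r·√(n−2)/√(1−r²) = 0.2833·√4 / √(1−0.080259) = 0.566600 / 0.959031 = 0.591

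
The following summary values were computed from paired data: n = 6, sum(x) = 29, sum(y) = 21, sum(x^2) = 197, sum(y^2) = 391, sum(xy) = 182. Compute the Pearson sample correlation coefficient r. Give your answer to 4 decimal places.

Numerator: nΣxy − (Σx)(Σy) = 6·182 − (29)(21) = 483
Denominator: √[(nΣx²−(Σx)²)(nΣy²−(Σy)²)]
  nΣx²−(Σx)² = 6·197 − 841 = 341;  nΣy²−(Σy)² = 6·391 − 441 = 1905
  √(341·1905) = √649605 = 805.9808
r = 483 / 805.9808 = 0.5993

0.5993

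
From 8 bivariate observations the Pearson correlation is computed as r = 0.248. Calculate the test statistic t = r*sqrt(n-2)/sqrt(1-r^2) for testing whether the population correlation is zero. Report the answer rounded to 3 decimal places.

0.627

1 − r² = 1 − 0.061504 = 0.938496;  √(1−r²) = 0.968760
√(n−2) = √6 = 2.449490
t = r·√(n−2)/√(1−r²) = 0.248 · 2.449490 / 0.968760 = 0.627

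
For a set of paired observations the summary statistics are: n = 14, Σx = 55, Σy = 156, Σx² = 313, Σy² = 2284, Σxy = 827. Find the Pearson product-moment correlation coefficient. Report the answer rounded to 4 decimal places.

S_xy = nΣxy − ΣxΣy = 14·827 − 55·156 = 11578 − 8580 = 2998
S_xx = nΣx² − (Σx)² = 14·313 − 55² = 4382 − 3025 = 1357
S_yy = nΣy² − (Σy)² = 14·2284 − 156² = 31976 − 24336 = 7640
r = S_xy / √(S_xx·S_yy) = 2998 / √(1357·7640) = 2998 / √10367480 = 2998 / 3219.8571 = 0.9311

0.9311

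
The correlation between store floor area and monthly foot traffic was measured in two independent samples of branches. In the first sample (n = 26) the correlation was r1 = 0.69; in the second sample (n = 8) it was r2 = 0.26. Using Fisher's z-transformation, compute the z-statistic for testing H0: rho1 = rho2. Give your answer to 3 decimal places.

z1 = atanh(0.69) = 0.847956,  z2 = atanh(0.26) = 0.266108
SE = √(1/(n1−3) + 1/(n2−3)) = √(1/23 + 1/5) = √(0.0434783 + 0.2000000) = √0.2434783 = 0.493435
z = (z1 − z2)/SE = (0.847956 − 0.266108) / 0.493435 = 0.581848 / 0.493435 = 1.179

1.179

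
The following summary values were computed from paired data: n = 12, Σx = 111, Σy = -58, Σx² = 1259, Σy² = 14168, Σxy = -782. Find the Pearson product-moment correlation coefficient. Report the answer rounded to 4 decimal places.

-0.1367

S_xy = nΣxy − ΣxΣy = 12·(-782) − 111·(-58) = -9384 − (-6438) = -2946
S_xx = nΣx² − (Σx)² = 12·1259 − 111² = 15108 − 12321 = 2787
S_yy = nΣy² − (Σy)² = 12·14168 − (-58)² = 170016 − 3364 = 166652
r = S_xy / √(S_xx·S_yy) = -2946 / √(2787·166652) = -2946 / √464459124 = -2946 / 21551.3137 = -0.1367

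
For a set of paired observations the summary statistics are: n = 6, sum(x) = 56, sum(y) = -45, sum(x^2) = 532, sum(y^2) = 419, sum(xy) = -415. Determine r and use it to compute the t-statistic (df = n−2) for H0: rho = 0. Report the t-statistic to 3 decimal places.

0.369

Numerator: nΣxy − (Σx)(Σy) = 6·(-415) − (56)(-45) = 30
Denominator: √[(nΣx²−(Σx)²)(nΣy²−(Σy)²)]
  nΣx²−(Σx)² = 6·532 − 3136 = 56;  nΣy²−(Σy)² = 6·419 − 2025 = 489
  √(56·489) = √27384 = 165.4811
r = 30 / 165.4811 = 0.1813
t = r·√(n−2)/√(1−r²) = 0.1813·√4 / √(1−0.032870) = 0.362600 / 0.983428 = 0.369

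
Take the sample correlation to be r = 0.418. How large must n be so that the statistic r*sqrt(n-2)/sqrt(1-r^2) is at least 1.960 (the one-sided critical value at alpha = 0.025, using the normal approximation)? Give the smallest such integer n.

Need r·√(n−2)/√(1−r²) ≥ 1.960
√(n−2) ≥ 1.960·√(1−0.174724) / 0.418 = 1.960·0.908447 / 0.418 = 4.2597
n−2 ≥ 18.1450  ⇒  n ≥ 20.1450
Smallest integer n = 21

21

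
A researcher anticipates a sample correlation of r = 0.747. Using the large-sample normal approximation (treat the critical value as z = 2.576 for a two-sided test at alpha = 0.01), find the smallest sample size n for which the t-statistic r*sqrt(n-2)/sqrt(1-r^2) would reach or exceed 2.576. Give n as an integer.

r√(n−2)/√(1−r²) ≥ 2.576  ⇔  n−2 ≥ (2.576)²·(1−r²)/r²
(1−r²)/r² = (1−0.558009)/0.558009 = 0.7921
n ≥ 2 + 6.635776·0.7921 = 2 + 5.2562 = 7.2562
⌈7.2562⌉ = 8

8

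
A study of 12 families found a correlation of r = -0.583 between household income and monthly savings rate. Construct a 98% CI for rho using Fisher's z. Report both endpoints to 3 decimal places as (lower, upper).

Fisher z: z_r = atanh(r) = ½·ln((1+(-0.583))/(1−(-0.583))) = -0.666995
SE(z) = 1/√(n−3) = 1/√9 = 0.333333
98% ⇒ z* = 2.326; margin = 2.326·0.333333 = 0.775333
CI on z-scale: (-1.442328, 0.108338)
Back-transform: tanh(-1.442328) = -0.894165, tanh(0.108338) = 0.107916

(-0.894, 0.108)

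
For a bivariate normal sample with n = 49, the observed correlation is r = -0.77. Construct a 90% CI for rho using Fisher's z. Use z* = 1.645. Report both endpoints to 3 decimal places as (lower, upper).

Fisher z: z_r = atanh(r) = ½·ln((1+(-0.77))/(1−(-0.77))) = -1.020328
SE(z) = 1/√(n−3) = 1/√46 = 0.147442
90% ⇒ z* = 1.645; margin = 1.645·0.147442 = 0.242542
CI on z-scale: (-1.262870, -0.777786)
Back-transform: tanh(-1.262870) = -0.851853, tanh(-0.777786) = -0.651434

(-0.852, -0.651)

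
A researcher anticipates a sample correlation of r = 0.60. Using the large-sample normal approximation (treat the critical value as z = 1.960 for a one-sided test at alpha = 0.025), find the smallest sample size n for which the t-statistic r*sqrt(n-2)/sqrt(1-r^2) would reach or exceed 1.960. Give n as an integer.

Need r·√(n−2)/√(1−r²) ≥ 1.960
√(n−2) ≥ 1.960·√(1−0.3600) / 0.60 = 1.960·0.800000 / 0.60 = 2.6133
n−2 ≥ 6.8293  ⇒  n ≥ 8.8293
Smallest integer n = 9

9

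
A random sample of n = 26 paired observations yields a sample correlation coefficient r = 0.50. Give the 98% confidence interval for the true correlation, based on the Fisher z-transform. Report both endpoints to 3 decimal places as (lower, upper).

(0.064, 0.776)

Fisher z: z_r = atanh(r) = ½·ln((1+0.50)/(1−0.50)) = 0.549306
SE(z) = 1/√(n−3) = 1/√23 = 0.208514
98% ⇒ z* = 2.326; margin = 2.326·0.208514 = 0.485004
CI on z-scale: (0.064302, 1.034310)
Back-transform: tanh(0.064302) = 0.064214, tanh(1.034310) = 0.775631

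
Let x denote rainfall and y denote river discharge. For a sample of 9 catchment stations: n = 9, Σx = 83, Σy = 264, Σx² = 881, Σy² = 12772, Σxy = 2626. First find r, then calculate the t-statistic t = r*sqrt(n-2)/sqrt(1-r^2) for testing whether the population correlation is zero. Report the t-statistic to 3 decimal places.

Numerator: nΣxy − (Σx)(Σy) = 9·2626 − (83)(264) = 1722
Denominator: √[(nΣx²−(Σx)²)(nΣy²−(Σy)²)]
  nΣx²−(Σx)² = 9·881 − 6889 = 1040;  nΣy²−(Σy)² = 9·12772 − 69696 = 45252
  √(1040·45252) = √47062080 = 6860.1808
r = 1722 / 6860.1808 = 0.2510
t = r·√(n−2)/√(1−r²) = 0.2510·√7 / √(1−0.063001) = 0.664084 / 0.967987 = 0.686

0.686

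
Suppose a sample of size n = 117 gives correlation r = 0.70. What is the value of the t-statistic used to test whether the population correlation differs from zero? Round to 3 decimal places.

t = r·√(n−2) / √(1−r²) with r = 0.70, n = 117
  = 0.70·√115 / √(1 − 0.4900)
  = 0.70·10.723805 / 0.714143
  = 7.506664 / 0.714143 = 10.511

10.511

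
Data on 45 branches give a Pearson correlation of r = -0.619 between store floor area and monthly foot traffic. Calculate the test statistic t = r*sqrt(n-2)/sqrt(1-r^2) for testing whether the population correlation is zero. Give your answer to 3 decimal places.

-5.168

1 − r² = 1 − 0.383161 = 0.616839;  √(1−r²) = 0.785391
√(n−2) = √43 = 6.557439
t = r·√(n−2)/√(1−r²) = -0.619 · 6.557439 / 0.785391 = -5.168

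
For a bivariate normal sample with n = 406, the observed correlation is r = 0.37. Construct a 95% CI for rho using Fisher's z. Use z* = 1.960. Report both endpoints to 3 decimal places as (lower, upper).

z_r = atanh(0.37) = 0.388423;  SE = 1/√(n−3) = 1/√403 = 0.049814
z-limits: 0.388423 ± 1.960·0.049814 = 0.388423 ± 0.097635 = [0.290788, 0.486058]
ρ-limits: (tanh 0.290788, tanh 0.486058) = (0.283, 0.451)

(0.283, 0.451)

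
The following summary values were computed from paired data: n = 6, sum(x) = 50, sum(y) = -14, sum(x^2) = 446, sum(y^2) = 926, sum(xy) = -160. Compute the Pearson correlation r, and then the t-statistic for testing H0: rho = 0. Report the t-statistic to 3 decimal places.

Numerator: nΣxy − (Σx)(Σy) = 6·(-160) − (50)(-14) = -260
Denominator: √[(nΣx²−(Σx)²)(nΣy²−(Σy)²)]
  nΣx²−(Σx)² = 6·446 − 2500 = 176;  nΣy²−(Σy)² = 6·926 − 196 = 5360
  √(176·5360) = √943360 = 971.2672
r = -260 / 971.2672 = -0.2677
t = r·√(n−2)/√(1−r²) = -0.2677·√4 / √(1−0.071663) = -0.535400 / 0.963502 = -0.556

-0.556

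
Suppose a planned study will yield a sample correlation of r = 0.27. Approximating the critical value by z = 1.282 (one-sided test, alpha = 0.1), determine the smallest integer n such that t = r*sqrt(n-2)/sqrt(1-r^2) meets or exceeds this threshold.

23

Need r·√(n−2)/√(1−r²) ≥ 1.282
√(n−2) ≥ 1.282·√(1−0.0729) / 0.27 = 1.282·0.962860 / 0.27 = 4.5718
n−2 ≥ 20.9014  ⇒  n ≥ 22.9014
Smallest integer n = 23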